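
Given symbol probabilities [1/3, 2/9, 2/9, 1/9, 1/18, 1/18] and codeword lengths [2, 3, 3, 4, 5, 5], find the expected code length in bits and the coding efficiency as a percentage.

Average length L = Σ p_i × l_i = 3.0000 bits
Entropy H = 2.3083 bits
Efficiency η = H/L × 100% = 76.94%


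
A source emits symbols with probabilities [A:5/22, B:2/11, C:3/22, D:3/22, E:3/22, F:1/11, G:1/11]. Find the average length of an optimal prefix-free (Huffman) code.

Huffman tree construction:
Combine smallest probabilities repeatedly
Resulting codes:
  A: 01 (length 2)
  B: 111 (length 3)
  C: 100 (length 3)
  D: 101 (length 3)
  E: 110 (length 3)
  F: 000 (length 3)
  G: 001 (length 3)
Average length = Σ p(s) × length(s) = 2.7727 bits


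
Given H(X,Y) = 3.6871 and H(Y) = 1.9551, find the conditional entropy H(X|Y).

Chain rule: H(X,Y) = H(X|Y) + H(Y)
H(X|Y) = H(X,Y) - H(Y) = 3.6871 - 1.9551 = 1.732 bits


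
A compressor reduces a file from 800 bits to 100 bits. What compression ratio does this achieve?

Compression ratio = Original / Compressed
= 800 / 100 = 8.00:1


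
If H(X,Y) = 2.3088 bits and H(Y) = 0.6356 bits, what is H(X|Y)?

Chain rule: H(X,Y) = H(X|Y) + H(Y)
H(X|Y) = H(X,Y) - H(Y) = 2.3088 - 0.6356 = 1.6732 bits


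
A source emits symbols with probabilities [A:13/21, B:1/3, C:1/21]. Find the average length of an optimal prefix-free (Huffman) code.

Huffman tree construction:
Combine smallest probabilities repeatedly
Resulting codes:
  A: 1 (length 1)
  B: 01 (length 2)
  C: 00 (length 2)
Average length = Σ p(s) × length(s) = 1.3810 bits


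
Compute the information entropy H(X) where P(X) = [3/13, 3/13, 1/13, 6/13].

H(X) = -Σ p(x) log₂ p(x)
  -3/13 × log₂(3/13) = 0.4882
  -3/13 × log₂(3/13) = 0.4882
  -1/13 × log₂(1/13) = 0.2846
  -6/13 × log₂(6/13) = 0.5148
H(X) = 1.7759 bits


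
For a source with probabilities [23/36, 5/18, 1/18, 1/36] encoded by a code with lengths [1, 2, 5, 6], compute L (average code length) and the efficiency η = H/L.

Average length L = Σ p_i × l_i = 1.6389 bits
Entropy H = 1.3016 bits
Efficiency η = H/L × 100% = 79.42%


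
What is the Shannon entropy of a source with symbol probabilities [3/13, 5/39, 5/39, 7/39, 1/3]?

H(X) = -Σ p(x) log₂ p(x)
  -3/13 × log₂(3/13) = 0.4882
  -5/39 × log₂(5/39) = 0.3799
  -5/39 × log₂(5/39) = 0.3799
  -7/39 × log₂(7/39) = 0.4448
  -1/3 × log₂(1/3) = 0.5283
H(X) = 2.2212 bits


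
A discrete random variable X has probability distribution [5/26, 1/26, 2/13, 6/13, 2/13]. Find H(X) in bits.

H(X) = -Σ p(x) log₂ p(x)
  -5/26 × log₂(5/26) = 0.4574
  -1/26 × log₂(1/26) = 0.1808
  -2/13 × log₂(2/13) = 0.4155
  -6/13 × log₂(6/13) = 0.5148
  -2/13 × log₂(2/13) = 0.4155
H(X) = 1.9839 bits


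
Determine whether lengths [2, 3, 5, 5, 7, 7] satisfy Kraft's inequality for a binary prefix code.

Kraft inequality: Σ 2^(-l_i) ≤ 1 for prefix-free code
Calculating: 2^(-2) + 2^(-3) + 2^(-5) + 2^(-5) + 2^(-7) + 2^(-7)
= 0.25 + 0.125 + 0.03125 + 0.03125 + 0.0078125 + 0.0078125
= 0.4531
Since 0.4531 ≤ 1, prefix-free code exists


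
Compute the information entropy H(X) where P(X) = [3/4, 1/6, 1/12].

H(X) = -Σ p(x) log₂ p(x)
  -3/4 × log₂(3/4) = 0.3113
  -1/6 × log₂(1/6) = 0.4308
  -1/12 × log₂(1/12) = 0.2987
H(X) = 1.0409 bits


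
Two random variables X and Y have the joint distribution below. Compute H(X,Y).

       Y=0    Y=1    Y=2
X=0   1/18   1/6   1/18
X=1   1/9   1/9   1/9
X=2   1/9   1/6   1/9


H(X,Y) = -Σ p(x,y) log₂ p(x,y)
  p(0,0)=1/18: -0.0556 × log₂(0.0556) = 0.2317
  p(0,1)=1/6: -0.1667 × log₂(0.1667) = 0.4308
  p(0,2)=1/18: -0.0556 × log₂(0.0556) = 0.2317
  p(1,0)=1/9: -0.1111 × log₂(0.1111) = 0.3522
  p(1,1)=1/9: -0.1111 × log₂(0.1111) = 0.3522
  p(1,2)=1/9: -0.1111 × log₂(0.1111) = 0.3522
  p(2,0)=1/9: -0.1111 × log₂(0.1111) = 0.3522
  p(2,1)=1/6: -0.1667 × log₂(0.1667) = 0.4308
  p(2,2)=1/9: -0.1111 × log₂(0.1111) = 0.3522
H(X,Y) = 3.0860 bits


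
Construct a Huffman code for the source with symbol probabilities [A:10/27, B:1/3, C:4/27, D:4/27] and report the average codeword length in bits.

Huffman tree construction:
Combine smallest probabilities repeatedly
Resulting codes:
  A: 0 (length 1)
  B: 11 (length 2)
  C: 100 (length 3)
  D: 101 (length 3)
Average length = Σ p(s) × length(s) = 1.9259 bits


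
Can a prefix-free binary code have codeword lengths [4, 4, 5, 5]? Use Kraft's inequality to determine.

Kraft inequality: Σ 2^(-l_i) ≤ 1 for prefix-free code
Calculating: 2^(-4) + 2^(-4) + 2^(-5) + 2^(-5)
= 0.0625 + 0.0625 + 0.03125 + 0.03125
= 0.1875
Since 0.1875 ≤ 1, prefix-free code exists


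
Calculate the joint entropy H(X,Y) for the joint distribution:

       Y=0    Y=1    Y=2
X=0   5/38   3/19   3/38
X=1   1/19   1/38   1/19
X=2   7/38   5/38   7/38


H(X,Y) = -Σ p(x,y) log₂ p(x,y)
  p(0,0)=5/38: -0.1316 × log₂(0.1316) = 0.3850
  p(0,1)=3/19: -0.1579 × log₂(0.1579) = 0.4205
  p(0,2)=3/38: -0.0789 × log₂(0.0789) = 0.2892
  p(1,0)=1/19: -0.0526 × log₂(0.0526) = 0.2236
  p(1,1)=1/38: -0.0263 × log₂(0.0263) = 0.1381
  p(1,2)=1/19: -0.0526 × log₂(0.0526) = 0.2236
  p(2,0)=7/38: -0.1842 × log₂(0.1842) = 0.4496
  p(2,1)=5/38: -0.1316 × log₂(0.1316) = 0.3850
  p(2,2)=7/38: -0.1842 × log₂(0.1842) = 0.4496
H(X,Y) = 2.9641 bits


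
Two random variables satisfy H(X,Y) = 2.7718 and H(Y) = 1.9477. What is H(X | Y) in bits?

Chain rule: H(X,Y) = H(X|Y) + H(Y)
H(X|Y) = H(X,Y) - H(Y) = 2.7718 - 1.9477 = 0.8241 bits


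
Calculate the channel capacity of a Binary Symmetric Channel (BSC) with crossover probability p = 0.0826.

For BSC with error probability p:
C = 1 - H(p) where H(p) is binary entropy
H(0.0826) = -0.0826 × log₂(0.0826) - 0.9174 × log₂(0.9174)
H(p) = 0.4113
C = 1 - 0.4113 = 0.5887 bits/use


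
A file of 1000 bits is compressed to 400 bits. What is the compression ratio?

Compression ratio = Original / Compressed
= 1000 / 400 = 2.50:1


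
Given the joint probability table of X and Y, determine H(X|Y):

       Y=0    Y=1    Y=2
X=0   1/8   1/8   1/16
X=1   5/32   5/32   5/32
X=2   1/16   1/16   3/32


H(X|Y) = Σ_y p(y) H(X|Y=y)
  p(Y=0) = 11/32, H(X|Y=0) = 1.4949
  p(Y=1) = 11/32, H(X|Y=1) = 1.4949
  p(Y=2) = 5/16, H(X|Y=2) = 1.4855
H(X|Y) = 0.3438×1.4949 + 0.3438×1.4949 + 0.3125×1.4855 = 1.4920 bits


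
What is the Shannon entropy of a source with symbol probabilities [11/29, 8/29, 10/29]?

H(X) = -Σ p(x) log₂ p(x)
  -11/29 × log₂(11/29) = 0.5305
  -8/29 × log₂(8/29) = 0.5125
  -10/29 × log₂(10/29) = 0.5297
H(X) = 1.5727 bits


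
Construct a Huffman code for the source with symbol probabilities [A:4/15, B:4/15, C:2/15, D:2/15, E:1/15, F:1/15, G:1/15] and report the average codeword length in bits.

Huffman tree construction:
Combine smallest probabilities repeatedly
Resulting codes:
  A: 01 (length 2)
  B: 10 (length 2)
  C: 001 (length 3)
  D: 110 (length 3)
  E: 1110 (length 4)
  F: 1111 (length 4)
  G: 000 (length 3)
Average length = Σ p(s) × length(s) = 2.6000 bits


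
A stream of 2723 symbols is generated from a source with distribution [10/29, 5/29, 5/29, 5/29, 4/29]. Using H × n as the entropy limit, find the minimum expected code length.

Entropy H = 2.2356 bits/symbol
Minimum bits = H × n = 2.2356 × 2723
= 6087.62 bits


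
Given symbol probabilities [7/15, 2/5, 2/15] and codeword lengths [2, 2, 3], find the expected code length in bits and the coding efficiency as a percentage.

Average length L = Σ p_i × l_i = 2.1333 bits
Entropy H = 1.4295 bits
Efficiency η = H/L × 100% = 67.01%


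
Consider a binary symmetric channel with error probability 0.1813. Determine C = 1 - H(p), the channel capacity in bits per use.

For BSC with error probability p:
C = 1 - H(p) where H(p) is binary entropy
H(0.1813) = -0.1813 × log₂(0.1813) - 0.8187 × log₂(0.8187)
H(p) = 0.6829
C = 1 - 0.6829 = 0.3171 bits/use


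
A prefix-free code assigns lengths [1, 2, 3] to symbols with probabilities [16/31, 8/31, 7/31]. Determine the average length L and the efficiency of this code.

Average length L = Σ p_i × l_i = 1.7097 bits
Entropy H = 1.4816 bits
Efficiency η = H/L × 100% = 86.66%


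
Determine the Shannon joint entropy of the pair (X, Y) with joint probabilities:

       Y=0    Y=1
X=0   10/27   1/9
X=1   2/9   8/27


H(X,Y) = -Σ p(x,y) log₂ p(x,y)
  p(0,0)=10/27: -0.3704 × log₂(0.3704) = 0.5307
  p(0,1)=1/9: -0.1111 × log₂(0.1111) = 0.3522
  p(1,0)=2/9: -0.2222 × log₂(0.2222) = 0.4822
  p(1,1)=8/27: -0.2963 × log₂(0.2963) = 0.5200
H(X,Y) = 1.8851 bits


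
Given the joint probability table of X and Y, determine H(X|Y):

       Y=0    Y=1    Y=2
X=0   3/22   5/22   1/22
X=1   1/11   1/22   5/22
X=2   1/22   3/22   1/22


H(X|Y) = Σ_y p(y) H(X|Y=y)
  p(Y=0) = 3/11, H(X|Y=0) = 1.4591
  p(Y=1) = 9/22, H(X|Y=1) = 1.3516
  p(Y=2) = 7/22, H(X|Y=2) = 1.1488
H(X|Y) = 0.2727×1.4591 + 0.4091×1.3516 + 0.3182×1.1488 = 1.3164 bits


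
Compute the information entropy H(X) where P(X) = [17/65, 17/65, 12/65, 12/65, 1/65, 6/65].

H(X) = -Σ p(x) log₂ p(x)
  -17/65 × log₂(17/65) = 0.5061
  -17/65 × log₂(17/65) = 0.5061
  -12/65 × log₂(12/65) = 0.4500
  -12/65 × log₂(12/65) = 0.4500
  -1/65 × log₂(1/65) = 0.0927
  -6/65 × log₂(6/65) = 0.3173
H(X) = 2.3220 bits


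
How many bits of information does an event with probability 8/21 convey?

Information content I(x) = -log₂(p(x))
I = -log₂(8/21) = -log₂(0.3810)
I = 1.3923 bits


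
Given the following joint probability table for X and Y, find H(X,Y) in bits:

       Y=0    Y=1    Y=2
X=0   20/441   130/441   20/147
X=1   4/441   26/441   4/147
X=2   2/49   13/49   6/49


H(X,Y) = -Σ p(x,y) log₂ p(x,y)
  p(0,0)=20/441: -0.0454 × log₂(0.0454) = 0.2024
  p(0,1)=130/441: -0.2948 × log₂(0.2948) = 0.5195
  p(0,2)=20/147: -0.1361 × log₂(0.1361) = 0.3915
  p(1,0)=4/441: -0.0091 × log₂(0.0091) = 0.0615
  p(1,1)=26/441: -0.0590 × log₂(0.0590) = 0.2408
  p(1,2)=4/147: -0.0272 × log₂(0.0272) = 0.1415
  p(2,0)=2/49: -0.0408 × log₂(0.0408) = 0.1884
  p(2,1)=13/49: -0.2653 × log₂(0.2653) = 0.5079
  p(2,2)=6/49: -0.1224 × log₂(0.1224) = 0.3710
H(X,Y) = 2.6244 bits


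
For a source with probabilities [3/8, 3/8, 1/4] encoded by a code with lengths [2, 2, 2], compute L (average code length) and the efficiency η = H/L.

Average length L = Σ p_i × l_i = 2.0000 bits
Entropy H = 1.5613 bits
Efficiency η = H/L × 100% = 78.06%


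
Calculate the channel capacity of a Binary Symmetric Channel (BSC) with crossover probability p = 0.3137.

For BSC with error probability p:
C = 1 - H(p) where H(p) is binary entropy
H(0.3137) = -0.3137 × log₂(0.3137) - 0.6863 × log₂(0.6863)
H(p) = 0.8974
C = 1 - 0.8974 = 0.1026 bits/use


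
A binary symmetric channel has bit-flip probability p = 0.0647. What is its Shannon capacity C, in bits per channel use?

For BSC with error probability p:
C = 1 - H(p) where H(p) is binary entropy
H(0.0647) = -0.0647 × log₂(0.0647) - 0.9353 × log₂(0.9353)
H(p) = 0.3458
C = 1 - 0.3458 = 0.6542 bits/use


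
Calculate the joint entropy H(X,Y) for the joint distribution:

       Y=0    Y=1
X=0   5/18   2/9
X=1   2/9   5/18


H(X,Y) = -Σ p(x,y) log₂ p(x,y)
  p(0,0)=5/18: -0.2778 × log₂(0.2778) = 0.5133
  p(0,1)=2/9: -0.2222 × log₂(0.2222) = 0.4822
  p(1,0)=2/9: -0.2222 × log₂(0.2222) = 0.4822
  p(1,1)=5/18: -0.2778 × log₂(0.2778) = 0.5133
H(X,Y) = 1.9911 bits


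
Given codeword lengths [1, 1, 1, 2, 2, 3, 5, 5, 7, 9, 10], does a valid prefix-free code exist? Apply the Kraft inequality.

Kraft inequality: Σ 2^(-l_i) ≤ 1 for prefix-free code
Calculating: 2^(-1) + 2^(-1) + 2^(-1) + 2^(-2) + 2^(-2) + 2^(-3) + 2^(-5) + 2^(-5) + 2^(-7) + 2^(-9) + 2^(-10)
= 0.5 + 0.5 + 0.5 + 0.25 + 0.25 + 0.125 + 0.03125 + 0.03125 + 0.0078125 + 0.001953125 + 0.0009765625
= 2.1982
Since 2.1982 > 1, prefix-free code does not exist


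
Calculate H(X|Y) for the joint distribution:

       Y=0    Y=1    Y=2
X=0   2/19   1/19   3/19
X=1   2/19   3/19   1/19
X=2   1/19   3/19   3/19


H(X|Y) = Σ_y p(y) H(X|Y=y)
  p(Y=0) = 5/19, H(X|Y=0) = 1.5219
  p(Y=1) = 7/19, H(X|Y=1) = 1.4488
  p(Y=2) = 7/19, H(X|Y=2) = 1.4488
H(X|Y) = 0.2632×1.5219 + 0.3684×1.4488 + 0.3684×1.4488 = 1.4681 bits


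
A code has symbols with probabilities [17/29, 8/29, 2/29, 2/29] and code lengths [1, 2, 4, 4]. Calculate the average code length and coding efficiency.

Average length L = Σ p_i × l_i = 1.6897 bits
Entropy H = 1.4964 bits
Efficiency η = H/L × 100% = 88.56%


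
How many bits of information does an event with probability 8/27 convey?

Information content I(x) = -log₂(p(x))
I = -log₂(8/27) = -log₂(0.2963)
I = 1.7549 bits


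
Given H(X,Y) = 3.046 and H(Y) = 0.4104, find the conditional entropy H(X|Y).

Chain rule: H(X,Y) = H(X|Y) + H(Y)
H(X|Y) = H(X,Y) - H(Y) = 3.046 - 0.4104 = 2.6356 bits


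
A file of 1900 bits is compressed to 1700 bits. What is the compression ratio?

Compression ratio = Original / Compressed
= 1900 / 1700 = 1.12:1


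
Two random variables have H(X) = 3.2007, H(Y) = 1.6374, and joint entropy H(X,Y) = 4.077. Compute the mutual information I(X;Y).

I(X;Y) = H(X) + H(Y) - H(X,Y)
I(X;Y) = 3.2007 + 1.6374 - 4.077 = 0.7611 bits


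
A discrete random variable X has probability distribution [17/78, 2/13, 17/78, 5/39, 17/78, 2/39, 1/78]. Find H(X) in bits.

H(X) = -Σ p(x) log₂ p(x)
  -17/78 × log₂(17/78) = 0.4790
  -2/13 × log₂(2/13) = 0.4155
  -17/78 × log₂(17/78) = 0.4790
  -5/39 × log₂(5/39) = 0.3799
  -17/78 × log₂(17/78) = 0.4790
  -2/39 × log₂(2/39) = 0.2198
  -1/78 × log₂(1/78) = 0.0806
H(X) = 2.5328 bits


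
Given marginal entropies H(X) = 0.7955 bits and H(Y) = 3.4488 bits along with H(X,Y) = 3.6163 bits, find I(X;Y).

I(X;Y) = H(X) + H(Y) - H(X,Y)
I(X;Y) = 0.7955 + 3.4488 - 3.6163 = 0.628 bits


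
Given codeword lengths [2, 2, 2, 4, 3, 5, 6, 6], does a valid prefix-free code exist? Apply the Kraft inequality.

Kraft inequality: Σ 2^(-l_i) ≤ 1 for prefix-free code
Calculating: 2^(-2) + 2^(-2) + 2^(-2) + 2^(-4) + 2^(-3) + 2^(-5) + 2^(-6) + 2^(-6)
= 0.25 + 0.25 + 0.25 + 0.0625 + 0.125 + 0.03125 + 0.015625 + 0.015625
= 1.0000
Since 1.0000 ≤ 1, prefix-free code exists


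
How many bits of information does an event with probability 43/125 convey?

Information content I(x) = -log₂(p(x))
I = -log₂(43/125) = -log₂(0.3440)
I = 1.5395 bits


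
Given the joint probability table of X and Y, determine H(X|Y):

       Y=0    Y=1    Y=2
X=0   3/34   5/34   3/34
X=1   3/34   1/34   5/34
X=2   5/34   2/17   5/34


H(X|Y) = Σ_y p(y) H(X|Y=y)
  p(Y=0) = 11/34, H(X|Y=0) = 1.5395
  p(Y=1) = 5/17, H(X|Y=1) = 1.3610
  p(Y=2) = 13/34, H(X|Y=2) = 1.5486
H(X|Y) = 0.3235×1.5395 + 0.2941×1.3610 + 0.3824×1.5486 = 1.4905 bits


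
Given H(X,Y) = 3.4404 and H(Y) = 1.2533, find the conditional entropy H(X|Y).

Chain rule: H(X,Y) = H(X|Y) + H(Y)
H(X|Y) = H(X,Y) - H(Y) = 3.4404 - 1.2533 = 2.1871 bits


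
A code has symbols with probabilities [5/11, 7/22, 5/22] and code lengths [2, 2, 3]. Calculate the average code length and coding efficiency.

Average length L = Σ p_i × l_i = 2.2273 bits
Entropy H = 1.5285 bits
Efficiency η = H/L × 100% = 68.63%


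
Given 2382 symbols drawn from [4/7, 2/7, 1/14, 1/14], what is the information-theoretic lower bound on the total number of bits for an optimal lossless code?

Entropy H = 1.5216 bits/symbol
Minimum bits = H × n = 1.5216 × 2382
= 3624.55 bits


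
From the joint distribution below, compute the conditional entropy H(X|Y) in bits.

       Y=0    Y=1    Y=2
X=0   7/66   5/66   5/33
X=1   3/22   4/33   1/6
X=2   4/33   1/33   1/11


H(X|Y) = Σ_y p(y) H(X|Y=y)
  p(Y=0) = 4/11, H(X|Y=0) = 1.5774
  p(Y=1) = 5/22, H(X|Y=1) = 1.3996
  p(Y=2) = 9/22, H(X|Y=2) = 1.5407
H(X|Y) = 0.3636×1.5774 + 0.2273×1.3996 + 0.4091×1.5407 = 1.5220 bits


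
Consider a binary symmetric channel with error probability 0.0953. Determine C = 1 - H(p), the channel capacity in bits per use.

For BSC with error probability p:
C = 1 - H(p) where H(p) is binary entropy
H(0.0953) = -0.0953 × log₂(0.0953) - 0.9047 × log₂(0.9047)
H(p) = 0.4539
C = 1 - 0.4539 = 0.5461 bits/use


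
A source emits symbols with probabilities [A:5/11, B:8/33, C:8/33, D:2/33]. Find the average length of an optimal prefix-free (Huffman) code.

Huffman tree construction:
Combine smallest probabilities repeatedly
Resulting codes:
  A: 0 (length 1)
  B: 111 (length 3)
  C: 10 (length 2)
  D: 110 (length 3)
Average length = Σ p(s) × length(s) = 1.8485 bits


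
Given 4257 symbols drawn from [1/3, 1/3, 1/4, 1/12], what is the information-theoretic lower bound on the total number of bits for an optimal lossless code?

Entropy H = 1.8554 bits/symbol
Minimum bits = H × n = 1.8554 × 4257
= 7898.39 bits


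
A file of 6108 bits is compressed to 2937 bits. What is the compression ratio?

Compression ratio = Original / Compressed
= 6108 / 2937 = 2.08:1


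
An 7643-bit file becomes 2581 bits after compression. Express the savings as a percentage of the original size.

Space savings = (1 - Compressed/Original) × 100%
= (1 - 2581/7643) × 100%
= 66.23%


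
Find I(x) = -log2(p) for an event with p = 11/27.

Information content I(x) = -log₂(p(x))
I = -log₂(11/27) = -log₂(0.4074)
I = 1.2955 bits


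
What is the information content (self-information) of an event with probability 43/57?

Information content I(x) = -log₂(p(x))
I = -log₂(43/57) = -log₂(0.7544)
I = 0.4066 bits


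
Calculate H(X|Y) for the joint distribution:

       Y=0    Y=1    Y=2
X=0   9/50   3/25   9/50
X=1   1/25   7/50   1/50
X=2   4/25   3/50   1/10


H(X|Y) = Σ_y p(y) H(X|Y=y)
  p(Y=0) = 19/50, H(X|Y=0) = 1.3780
  p(Y=1) = 8/25, H(X|Y=1) = 1.5052
  p(Y=2) = 3/10, H(X|Y=2) = 1.2310
H(X|Y) = 0.3800×1.3780 + 0.3200×1.5052 + 0.3000×1.2310 = 1.3746 bits


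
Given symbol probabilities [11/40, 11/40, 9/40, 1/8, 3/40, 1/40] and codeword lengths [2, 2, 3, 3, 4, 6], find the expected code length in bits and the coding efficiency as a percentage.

Average length L = Σ p_i × l_i = 2.6000 bits
Entropy H = 2.2969 bits
Efficiency η = H/L × 100% = 88.34%


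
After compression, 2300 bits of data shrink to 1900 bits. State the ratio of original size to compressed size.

Compression ratio = Original / Compressed
= 2300 / 1900 = 1.21:1


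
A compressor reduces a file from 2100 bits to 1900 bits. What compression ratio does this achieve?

Compression ratio = Original / Compressed
= 2100 / 1900 = 1.11:1


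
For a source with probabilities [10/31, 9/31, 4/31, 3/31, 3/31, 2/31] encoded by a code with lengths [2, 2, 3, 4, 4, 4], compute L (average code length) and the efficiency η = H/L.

Average length L = Σ p_i × l_i = 2.6452 bits
Entropy H = 2.3330 bits
Efficiency η = H/L × 100% = 88.20%


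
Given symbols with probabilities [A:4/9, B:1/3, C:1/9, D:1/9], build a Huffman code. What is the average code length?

Huffman tree construction:
Combine smallest probabilities repeatedly
Resulting codes:
  A: 0 (length 1)
  B: 11 (length 2)
  C: 100 (length 3)
  D: 101 (length 3)
Average length = Σ p(s) × length(s) = 1.7778 bits


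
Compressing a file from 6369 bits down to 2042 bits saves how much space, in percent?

Space savings = (1 - Compressed/Original) × 100%
= (1 - 2042/6369) × 100%
= 67.94%


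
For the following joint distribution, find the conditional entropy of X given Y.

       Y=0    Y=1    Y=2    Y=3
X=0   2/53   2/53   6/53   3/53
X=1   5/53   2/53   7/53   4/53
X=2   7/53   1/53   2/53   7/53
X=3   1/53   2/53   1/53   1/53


H(X|Y) = Σ_y p(y) H(X|Y=y)
  p(Y=0) = 15/53, H(X|Y=0) = 1.6895
  p(Y=1) = 7/53, H(X|Y=1) = 1.9502
  p(Y=2) = 16/53, H(X|Y=2) = 1.6774
  p(Y=3) = 15/53, H(X|Y=3) = 1.7465
H(X|Y) = 0.2830×1.6895 + 0.1321×1.9502 + 0.3019×1.6774 + 0.2830×1.7465 = 1.7364 bits


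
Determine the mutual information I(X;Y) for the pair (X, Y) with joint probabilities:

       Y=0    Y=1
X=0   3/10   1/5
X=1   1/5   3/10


H(X) = 1.0000, H(Y) = 1.0000, H(X,Y) = 1.9710
I(X;Y) = H(X) + H(Y) - H(X,Y) = 0.0290 bits


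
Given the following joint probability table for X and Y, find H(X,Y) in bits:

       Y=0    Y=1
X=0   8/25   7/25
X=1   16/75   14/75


H(X,Y) = -Σ p(x,y) log₂ p(x,y)
  p(0,0)=8/25: -0.3200 × log₂(0.3200) = 0.5260
  p(0,1)=7/25: -0.2800 × log₂(0.2800) = 0.5142
  p(1,0)=16/75: -0.2133 × log₂(0.2133) = 0.4755
  p(1,1)=14/75: -0.1867 × log₂(0.1867) = 0.4520
H(X,Y) = 1.9677 bits


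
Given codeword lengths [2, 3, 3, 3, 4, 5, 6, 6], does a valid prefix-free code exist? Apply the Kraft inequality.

Kraft inequality: Σ 2^(-l_i) ≤ 1 for prefix-free code
Calculating: 2^(-2) + 2^(-3) + 2^(-3) + 2^(-3) + 2^(-4) + 2^(-5) + 2^(-6) + 2^(-6)
= 0.25 + 0.125 + 0.125 + 0.125 + 0.0625 + 0.03125 + 0.015625 + 0.015625
= 0.7500
Since 0.7500 ≤ 1, prefix-free code exists


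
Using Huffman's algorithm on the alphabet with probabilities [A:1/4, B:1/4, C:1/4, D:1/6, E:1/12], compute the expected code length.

Huffman tree construction:
Combine smallest probabilities repeatedly
Resulting codes:
  A: 00 (length 2)
  B: 01 (length 2)
  C: 10 (length 2)
  D: 111 (length 3)
  E: 110 (length 3)
Average length = Σ p(s) × length(s) = 2.2500 bits


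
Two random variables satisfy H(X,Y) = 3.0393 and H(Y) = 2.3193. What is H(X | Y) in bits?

Chain rule: H(X,Y) = H(X|Y) + H(Y)
H(X|Y) = H(X,Y) - H(Y) = 3.0393 - 2.3193 = 0.72 bits


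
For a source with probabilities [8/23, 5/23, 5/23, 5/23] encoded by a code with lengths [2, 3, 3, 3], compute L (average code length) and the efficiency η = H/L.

Average length L = Σ p_i × l_i = 2.6522 bits
Entropy H = 1.9658 bits
Efficiency η = H/L × 100% = 74.12%


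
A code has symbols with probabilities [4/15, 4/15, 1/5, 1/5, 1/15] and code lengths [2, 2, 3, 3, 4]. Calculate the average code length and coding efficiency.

Average length L = Σ p_i × l_i = 2.5333 bits
Entropy H = 2.2062 bits
Efficiency η = H/L × 100% = 87.09%


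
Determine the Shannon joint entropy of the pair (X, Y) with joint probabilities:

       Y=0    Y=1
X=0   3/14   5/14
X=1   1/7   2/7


H(X,Y) = -Σ p(x,y) log₂ p(x,y)
  p(0,0)=3/14: -0.2143 × log₂(0.2143) = 0.4762
  p(0,1)=5/14: -0.3571 × log₂(0.3571) = 0.5305
  p(1,0)=1/7: -0.1429 × log₂(0.1429) = 0.4011
  p(1,1)=2/7: -0.2857 × log₂(0.2857) = 0.5164
H(X,Y) = 1.9242 bits


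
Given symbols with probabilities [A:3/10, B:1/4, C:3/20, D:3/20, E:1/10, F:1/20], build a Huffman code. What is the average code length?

Huffman tree construction:
Combine smallest probabilities repeatedly
Resulting codes:
  A: 10 (length 2)
  B: 01 (length 2)
  C: 110 (length 3)
  D: 111 (length 3)
  E: 001 (length 3)
  F: 000 (length 3)
Average length = Σ p(s) × length(s) = 2.4500 bits


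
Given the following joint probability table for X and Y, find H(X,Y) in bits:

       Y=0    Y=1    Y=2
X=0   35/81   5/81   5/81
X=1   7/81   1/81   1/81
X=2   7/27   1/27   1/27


H(X,Y) = -Σ p(x,y) log₂ p(x,y)
  p(0,0)=35/81: -0.4321 × log₂(0.4321) = 0.5231
  p(0,1)=5/81: -0.0617 × log₂(0.0617) = 0.2480
  p(0,2)=5/81: -0.0617 × log₂(0.0617) = 0.2480
  p(1,0)=7/81: -0.0864 × log₂(0.0864) = 0.3053
  p(1,1)=1/81: -0.0123 × log₂(0.0123) = 0.0783
  p(1,2)=1/81: -0.0123 × log₂(0.0123) = 0.0783
  p(2,0)=7/27: -0.2593 × log₂(0.2593) = 0.5049
  p(2,1)=1/27: -0.0370 × log₂(0.0370) = 0.1761
  p(2,2)=1/27: -0.0370 × log₂(0.0370) = 0.1761
H(X,Y) = 2.3381 bits


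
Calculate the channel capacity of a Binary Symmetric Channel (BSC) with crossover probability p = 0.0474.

For BSC with error probability p:
C = 1 - H(p) where H(p) is binary entropy
H(0.0474) = -0.0474 × log₂(0.0474) - 0.9526 × log₂(0.9526)
H(p) = 0.2752
C = 1 - 0.2752 = 0.7248 bits/use


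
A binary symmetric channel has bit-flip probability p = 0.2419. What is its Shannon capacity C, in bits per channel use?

For BSC with error probability p:
C = 1 - H(p) where H(p) is binary entropy
H(0.2419) = -0.2419 × log₂(0.2419) - 0.7581 × log₂(0.7581)
H(p) = 0.7982
C = 1 - 0.7982 = 0.2018 bits/use


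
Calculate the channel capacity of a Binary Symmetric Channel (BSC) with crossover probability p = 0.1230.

For BSC with error probability p:
C = 1 - H(p) where H(p) is binary entropy
H(0.1230) = -0.1230 × log₂(0.1230) - 0.8770 × log₂(0.8770)
H(p) = 0.5379
C = 1 - 0.5379 = 0.4621 bits/use


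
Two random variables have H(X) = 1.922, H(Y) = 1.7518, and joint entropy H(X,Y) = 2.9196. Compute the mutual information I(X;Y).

I(X;Y) = H(X) + H(Y) - H(X,Y)
I(X;Y) = 1.922 + 1.7518 - 2.9196 = 0.7542 bits


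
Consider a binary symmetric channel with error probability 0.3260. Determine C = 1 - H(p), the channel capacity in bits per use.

For BSC with error probability p:
C = 1 - H(p) where H(p) is binary entropy
H(0.3260) = -0.3260 × log₂(0.3260) - 0.6740 × log₂(0.6740)
H(p) = 0.9108
C = 1 - 0.9108 = 0.0892 bits/use


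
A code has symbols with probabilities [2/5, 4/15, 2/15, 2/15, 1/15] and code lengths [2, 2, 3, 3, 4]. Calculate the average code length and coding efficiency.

Average length L = Σ p_i × l_i = 2.4000 bits
Entropy H = 2.0729 bits
Efficiency η = H/L × 100% = 86.37%


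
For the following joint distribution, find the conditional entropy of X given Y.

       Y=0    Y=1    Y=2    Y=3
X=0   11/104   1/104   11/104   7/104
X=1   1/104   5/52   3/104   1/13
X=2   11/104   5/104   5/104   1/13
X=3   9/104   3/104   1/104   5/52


H(X|Y) = Σ_y p(y) H(X|Y=y)
  p(Y=0) = 4/13, H(X|Y=0) = 1.7301
  p(Y=1) = 19/104, H(X|Y=1) = 1.6383
  p(Y=2) = 5/26, H(X|Y=2) = 1.6010
  p(Y=3) = 33/104, H(X|Y=3) = 1.9877
H(X|Y) = 0.3077×1.7301 + 0.1827×1.6383 + 0.1923×1.6010 + 0.3173×1.9877 = 1.7702 bits


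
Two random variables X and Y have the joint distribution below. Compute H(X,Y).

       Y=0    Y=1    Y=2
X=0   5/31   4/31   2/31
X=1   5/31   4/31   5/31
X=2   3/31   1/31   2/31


H(X,Y) = -Σ p(x,y) log₂ p(x,y)
  p(0,0)=5/31: -0.1613 × log₂(0.1613) = 0.4246
  p(0,1)=4/31: -0.1290 × log₂(0.1290) = 0.3812
  p(0,2)=2/31: -0.0645 × log₂(0.0645) = 0.2551
  p(1,0)=5/31: -0.1613 × log₂(0.1613) = 0.4246
  p(1,1)=4/31: -0.1290 × log₂(0.1290) = 0.3812
  p(1,2)=5/31: -0.1613 × log₂(0.1613) = 0.4246
  p(2,0)=3/31: -0.0968 × log₂(0.0968) = 0.3261
  p(2,1)=1/31: -0.0323 × log₂(0.0323) = 0.1598
  p(2,2)=2/31: -0.0645 × log₂(0.0645) = 0.2551
H(X,Y) = 3.0321 bits


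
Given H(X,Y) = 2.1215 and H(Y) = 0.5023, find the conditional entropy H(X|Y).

Chain rule: H(X,Y) = H(X|Y) + H(Y)
H(X|Y) = H(X,Y) - H(Y) = 2.1215 - 0.5023 = 1.6192 bits


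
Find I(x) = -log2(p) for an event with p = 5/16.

Information content I(x) = -log₂(p(x))
I = -log₂(5/16) = -log₂(0.3125)
I = 1.6781 bits


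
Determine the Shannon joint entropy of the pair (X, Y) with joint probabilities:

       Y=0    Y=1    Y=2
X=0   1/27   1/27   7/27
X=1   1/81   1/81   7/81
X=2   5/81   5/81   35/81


H(X,Y) = -Σ p(x,y) log₂ p(x,y)
  p(0,0)=1/27: -0.0370 × log₂(0.0370) = 0.1761
  p(0,1)=1/27: -0.0370 × log₂(0.0370) = 0.1761
  p(0,2)=7/27: -0.2593 × log₂(0.2593) = 0.5049
  p(1,0)=1/81: -0.0123 × log₂(0.0123) = 0.0783
  p(1,1)=1/81: -0.0123 × log₂(0.0123) = 0.0783
  p(1,2)=7/81: -0.0864 × log₂(0.0864) = 0.3053
  p(2,0)=5/81: -0.0617 × log₂(0.0617) = 0.2480
  p(2,1)=5/81: -0.0617 × log₂(0.0617) = 0.2480
  p(2,2)=35/81: -0.4321 × log₂(0.4321) = 0.5231
H(X,Y) = 2.3381 bits


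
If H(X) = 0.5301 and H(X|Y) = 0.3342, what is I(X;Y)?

I(X;Y) = H(X) - H(X|Y)
I(X;Y) = 0.5301 - 0.3342 = 0.1959 bits


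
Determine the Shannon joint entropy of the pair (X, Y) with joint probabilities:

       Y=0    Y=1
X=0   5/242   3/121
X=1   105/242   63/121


H(X,Y) = -Σ p(x,y) log₂ p(x,y)
  p(0,0)=5/242: -0.0207 × log₂(0.0207) = 0.1156
  p(0,1)=3/121: -0.0248 × log₂(0.0248) = 0.1322
  p(1,0)=105/242: -0.4339 × log₂(0.4339) = 0.5227
  p(1,1)=63/121: -0.5207 × log₂(0.5207) = 0.4902
H(X,Y) = 1.2608 bits


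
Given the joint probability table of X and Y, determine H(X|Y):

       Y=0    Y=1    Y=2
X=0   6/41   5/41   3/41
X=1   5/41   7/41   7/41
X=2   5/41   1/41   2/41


H(X|Y) = Σ_y p(y) H(X|Y=y)
  p(Y=0) = 16/41, H(X|Y=0) = 1.5794
  p(Y=1) = 13/41, H(X|Y=1) = 1.2957
  p(Y=2) = 12/41, H(X|Y=2) = 1.3844
H(X|Y) = 0.3902×1.5794 + 0.3171×1.2957 + 0.2927×1.3844 = 1.4324 bits


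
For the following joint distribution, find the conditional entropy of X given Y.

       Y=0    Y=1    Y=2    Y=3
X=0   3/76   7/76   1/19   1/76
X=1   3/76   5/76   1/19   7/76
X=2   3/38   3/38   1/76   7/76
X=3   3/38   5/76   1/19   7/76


H(X|Y) = Σ_y p(y) H(X|Y=y)
  p(Y=0) = 9/38, H(X|Y=0) = 1.9183
  p(Y=1) = 23/76, H(X|Y=1) = 1.9853
  p(Y=2) = 13/76, H(X|Y=2) = 1.8543
  p(Y=3) = 11/38, H(X|Y=3) = 1.7797
H(X|Y) = 0.2368×1.9183 + 0.3026×1.9853 + 0.1711×1.8543 + 0.2895×1.7797 = 1.8875 bits


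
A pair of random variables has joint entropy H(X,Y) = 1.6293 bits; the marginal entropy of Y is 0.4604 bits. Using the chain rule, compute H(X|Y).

Chain rule: H(X,Y) = H(X|Y) + H(Y)
H(X|Y) = H(X,Y) - H(Y) = 1.6293 - 0.4604 = 1.1689 bits


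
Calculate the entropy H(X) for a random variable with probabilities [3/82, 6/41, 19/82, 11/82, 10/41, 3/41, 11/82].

H(X) = -Σ p(x) log₂ p(x)
  -3/82 × log₂(3/82) = 0.1746
  -6/41 × log₂(6/41) = 0.4057
  -19/82 × log₂(19/82) = 0.4888
  -11/82 × log₂(11/82) = 0.3888
  -10/41 × log₂(10/41) = 0.4965
  -3/41 × log₂(3/41) = 0.2760
  -11/82 × log₂(11/82) = 0.3888
H(X) = 2.6192 bits


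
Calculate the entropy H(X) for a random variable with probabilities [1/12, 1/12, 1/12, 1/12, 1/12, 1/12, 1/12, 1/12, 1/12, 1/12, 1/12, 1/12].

H(X) = -Σ p(x) log₂ p(x)
  -1/12 × log₂(1/12) = 0.2987
  -1/12 × log₂(1/12) = 0.2987
  -1/12 × log₂(1/12) = 0.2987
  -1/12 × log₂(1/12) = 0.2987
  -1/12 × log₂(1/12) = 0.2987
  -1/12 × log₂(1/12) = 0.2987
  -1/12 × log₂(1/12) = 0.2987
  -1/12 × log₂(1/12) = 0.2987
  -1/12 × log₂(1/12) = 0.2987
  -1/12 × log₂(1/12) = 0.2987
  -1/12 × log₂(1/12) = 0.2987
  -1/12 × log₂(1/12) = 0.2987
H(X) = 3.5850 bits


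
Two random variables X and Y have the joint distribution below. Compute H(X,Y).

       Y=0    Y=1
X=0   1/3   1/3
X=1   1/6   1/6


H(X,Y) = -Σ p(x,y) log₂ p(x,y)
  p(0,0)=1/3: -0.3333 × log₂(0.3333) = 0.5283
  p(0,1)=1/3: -0.3333 × log₂(0.3333) = 0.5283
  p(1,0)=1/6: -0.1667 × log₂(0.1667) = 0.4308
  p(1,1)=1/6: -0.1667 × log₂(0.1667) = 0.4308
H(X,Y) = 1.9183 bits


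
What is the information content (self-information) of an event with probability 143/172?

Information content I(x) = -log₂(p(x))
I = -log₂(143/172) = -log₂(0.8314)
I = 0.2664 bits


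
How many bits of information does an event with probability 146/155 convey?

Information content I(x) = -log₂(p(x))
I = -log₂(146/155) = -log₂(0.9419)
I = 0.0863 bits


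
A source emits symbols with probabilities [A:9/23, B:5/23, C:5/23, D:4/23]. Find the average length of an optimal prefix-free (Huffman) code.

Huffman tree construction:
Combine smallest probabilities repeatedly
Resulting codes:
  A: 11 (length 2)
  B: 01 (length 2)
  C: 10 (length 2)
  D: 00 (length 2)
Average length = Σ p(s) × length(s) = 2.0000 bits


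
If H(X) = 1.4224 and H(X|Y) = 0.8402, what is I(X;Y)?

I(X;Y) = H(X) - H(X|Y)
I(X;Y) = 1.4224 - 0.8402 = 0.5822 bits


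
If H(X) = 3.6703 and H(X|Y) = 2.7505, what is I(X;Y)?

I(X;Y) = H(X) - H(X|Y)
I(X;Y) = 3.6703 - 2.7505 = 0.9198 bits


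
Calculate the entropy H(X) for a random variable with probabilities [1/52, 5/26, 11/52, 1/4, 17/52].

H(X) = -Σ p(x) log₂ p(x)
  -1/52 × log₂(1/52) = 0.1096
  -5/26 × log₂(5/26) = 0.4574
  -11/52 × log₂(11/52) = 0.4741
  -1/4 × log₂(1/4) = 0.5000
  -17/52 × log₂(17/52) = 0.5273
H(X) = 2.0684 bits


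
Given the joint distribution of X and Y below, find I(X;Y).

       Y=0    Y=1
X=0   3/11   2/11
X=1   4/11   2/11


H(X) = 0.9940, H(Y) = 0.9457, H(X,Y) = 1.9363
I(X;Y) = H(X) + H(Y) - H(X,Y) = 0.0034 bits


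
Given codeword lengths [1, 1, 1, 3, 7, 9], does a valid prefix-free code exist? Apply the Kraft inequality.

Kraft inequality: Σ 2^(-l_i) ≤ 1 for prefix-free code
Calculating: 2^(-1) + 2^(-1) + 2^(-1) + 2^(-3) + 2^(-7) + 2^(-9)
= 0.5 + 0.5 + 0.5 + 0.125 + 0.0078125 + 0.001953125
= 1.6348
Since 1.6348 > 1, prefix-free code does not exist


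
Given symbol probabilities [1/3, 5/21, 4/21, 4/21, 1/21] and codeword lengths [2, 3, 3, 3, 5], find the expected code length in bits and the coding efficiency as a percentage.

Average length L = Σ p_i × l_i = 2.7619 bits
Entropy H = 2.1418 bits
Efficiency η = H/L × 100% = 77.55%


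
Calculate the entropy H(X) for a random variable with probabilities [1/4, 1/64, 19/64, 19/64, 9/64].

H(X) = -Σ p(x) log₂ p(x)
  -1/4 × log₂(1/4) = 0.5000
  -1/64 × log₂(1/64) = 0.0938
  -19/64 × log₂(19/64) = 0.5201
  -19/64 × log₂(19/64) = 0.5201
  -9/64 × log₂(9/64) = 0.3980
H(X) = 2.0320 bits


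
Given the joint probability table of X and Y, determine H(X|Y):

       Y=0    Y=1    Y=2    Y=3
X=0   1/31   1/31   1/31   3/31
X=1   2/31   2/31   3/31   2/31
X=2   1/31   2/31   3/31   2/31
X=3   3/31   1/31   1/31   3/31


H(X|Y) = Σ_y p(y) H(X|Y=y)
  p(Y=0) = 7/31, H(X|Y=0) = 1.8424
  p(Y=1) = 6/31, H(X|Y=1) = 1.9183
  p(Y=2) = 8/31, H(X|Y=2) = 1.8113
  p(Y=3) = 10/31, H(X|Y=3) = 1.9710
H(X|Y) = 0.2258×1.8424 + 0.1935×1.9183 + 0.2581×1.8113 + 0.3226×1.9710 = 1.8905 bits


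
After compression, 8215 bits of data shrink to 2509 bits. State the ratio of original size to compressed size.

Compression ratio = Original / Compressed
= 8215 / 2509 = 3.27:1


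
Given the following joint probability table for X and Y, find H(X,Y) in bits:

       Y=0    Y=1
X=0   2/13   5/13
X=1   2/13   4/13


H(X,Y) = -Σ p(x,y) log₂ p(x,y)
  p(0,0)=2/13: -0.1538 × log₂(0.1538) = 0.4155
  p(0,1)=5/13: -0.3846 × log₂(0.3846) = 0.5302
  p(1,0)=2/13: -0.1538 × log₂(0.1538) = 0.4155
  p(1,1)=4/13: -0.3077 × log₂(0.3077) = 0.5232
H(X,Y) = 1.8843 bits


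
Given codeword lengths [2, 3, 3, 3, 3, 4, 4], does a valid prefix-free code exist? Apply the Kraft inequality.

Kraft inequality: Σ 2^(-l_i) ≤ 1 for prefix-free code
Calculating: 2^(-2) + 2^(-3) + 2^(-3) + 2^(-3) + 2^(-3) + 2^(-4) + 2^(-4)
= 0.25 + 0.125 + 0.125 + 0.125 + 0.125 + 0.0625 + 0.0625
= 0.8750
Since 0.8750 ≤ 1, prefix-free code exists


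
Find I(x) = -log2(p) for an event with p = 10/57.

Information content I(x) = -log₂(p(x))
I = -log₂(10/57) = -log₂(0.1754)
I = 2.5110 bits


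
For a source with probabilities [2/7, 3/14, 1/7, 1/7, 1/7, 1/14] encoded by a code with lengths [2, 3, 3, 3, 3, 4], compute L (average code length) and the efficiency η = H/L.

Average length L = Σ p_i × l_i = 2.7857 bits
Entropy H = 2.4677 bits
Efficiency η = H/L × 100% = 88.58%


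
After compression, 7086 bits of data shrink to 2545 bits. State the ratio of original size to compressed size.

Compression ratio = Original / Compressed
= 7086 / 2545 = 2.78:1


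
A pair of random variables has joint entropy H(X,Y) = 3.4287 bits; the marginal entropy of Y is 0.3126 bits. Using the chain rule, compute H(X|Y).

Chain rule: H(X,Y) = H(X|Y) + H(Y)
H(X|Y) = H(X,Y) - H(Y) = 3.4287 - 0.3126 = 3.1161 bits


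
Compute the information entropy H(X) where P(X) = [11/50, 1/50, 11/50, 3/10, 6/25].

H(X) = -Σ p(x) log₂ p(x)
  -11/50 × log₂(11/50) = 0.4806
  -1/50 × log₂(1/50) = 0.1129
  -11/50 × log₂(11/50) = 0.4806
  -3/10 × log₂(3/10) = 0.5211
  -6/25 × log₂(6/25) = 0.4941
H(X) = 2.0892 bits


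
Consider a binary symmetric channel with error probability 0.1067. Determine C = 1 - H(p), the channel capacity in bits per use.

For BSC with error probability p:
C = 1 - H(p) where H(p) is binary entropy
H(0.1067) = -0.1067 × log₂(0.1067) - 0.8933 × log₂(0.8933)
H(p) = 0.4899
C = 1 - 0.4899 = 0.5101 bits/use


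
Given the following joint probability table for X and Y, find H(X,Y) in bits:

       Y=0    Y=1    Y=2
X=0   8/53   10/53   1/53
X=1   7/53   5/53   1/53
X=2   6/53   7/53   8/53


H(X,Y) = -Σ p(x,y) log₂ p(x,y)
  p(0,0)=8/53: -0.1509 × log₂(0.1509) = 0.4118
  p(0,1)=10/53: -0.1887 × log₂(0.1887) = 0.4540
  p(0,2)=1/53: -0.0189 × log₂(0.0189) = 0.1081
  p(1,0)=7/53: -0.1321 × log₂(0.1321) = 0.3857
  p(1,1)=5/53: -0.0943 × log₂(0.0943) = 0.3213
  p(1,2)=1/53: -0.0189 × log₂(0.0189) = 0.1081
  p(2,0)=6/53: -0.1132 × log₂(0.1132) = 0.3558
  p(2,1)=7/53: -0.1321 × log₂(0.1321) = 0.3857
  p(2,2)=8/53: -0.1509 × log₂(0.1509) = 0.4118
H(X,Y) = 2.9422 bits


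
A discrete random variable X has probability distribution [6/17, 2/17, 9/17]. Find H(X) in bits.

H(X) = -Σ p(x) log₂ p(x)
  -6/17 × log₂(6/17) = 0.5303
  -2/17 × log₂(2/17) = 0.3632
  -9/17 × log₂(9/17) = 0.4858
H(X) = 1.3793 bits


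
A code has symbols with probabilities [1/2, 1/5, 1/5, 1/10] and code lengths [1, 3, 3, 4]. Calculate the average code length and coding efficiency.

Average length L = Σ p_i × l_i = 2.1000 bits
Entropy H = 1.7610 bits
Efficiency η = H/L × 100% = 83.86%


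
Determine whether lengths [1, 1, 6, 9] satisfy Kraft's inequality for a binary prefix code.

Kraft inequality: Σ 2^(-l_i) ≤ 1 for prefix-free code
Calculating: 2^(-1) + 2^(-1) + 2^(-6) + 2^(-9)
= 0.5 + 0.5 + 0.015625 + 0.001953125
= 1.0176
Since 1.0176 > 1, prefix-free code does not exist


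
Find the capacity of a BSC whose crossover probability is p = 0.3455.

For BSC with error probability p:
C = 1 - H(p) where H(p) is binary entropy
H(0.3455) = -0.3455 × log₂(0.3455) - 0.6545 × log₂(0.6545)
H(p) = 0.9300
C = 1 - 0.9300 = 0.0700 bits/use


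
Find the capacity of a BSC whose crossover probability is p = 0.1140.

For BSC with error probability p:
C = 1 - H(p) where H(p) is binary entropy
H(0.1140) = -0.1140 × log₂(0.1140) - 0.8860 × log₂(0.8860)
H(p) = 0.5119
C = 1 - 0.5119 = 0.4881 bits/use


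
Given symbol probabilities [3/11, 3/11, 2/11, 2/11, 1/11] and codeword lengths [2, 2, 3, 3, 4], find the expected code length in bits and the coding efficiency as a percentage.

Average length L = Σ p_i × l_i = 2.5455 bits
Entropy H = 2.2313 bits
Efficiency η = H/L × 100% = 87.66%


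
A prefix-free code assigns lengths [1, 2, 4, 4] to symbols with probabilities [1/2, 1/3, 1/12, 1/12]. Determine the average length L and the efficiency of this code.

Average length L = Σ p_i × l_i = 1.8333 bits
Entropy H = 1.6258 bits
Efficiency η = H/L × 100% = 88.68%


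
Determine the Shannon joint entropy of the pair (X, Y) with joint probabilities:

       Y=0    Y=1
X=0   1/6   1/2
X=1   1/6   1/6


H(X,Y) = -Σ p(x,y) log₂ p(x,y)
  p(0,0)=1/6: -0.1667 × log₂(0.1667) = 0.4308
  p(0,1)=1/2: -0.5000 × log₂(0.5000) = 0.5000
  p(1,0)=1/6: -0.1667 × log₂(0.1667) = 0.4308
  p(1,1)=1/6: -0.1667 × log₂(0.1667) = 0.4308
H(X,Y) = 1.7925 bits


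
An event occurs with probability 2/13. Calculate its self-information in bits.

Information content I(x) = -log₂(p(x))
I = -log₂(2/13) = -log₂(0.1538)
I = 2.7004 bits


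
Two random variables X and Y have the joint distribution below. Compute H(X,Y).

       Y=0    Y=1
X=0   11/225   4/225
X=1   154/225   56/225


H(X,Y) = -Σ p(x,y) log₂ p(x,y)
  p(0,0)=11/225: -0.0489 × log₂(0.0489) = 0.2129
  p(0,1)=4/225: -0.0178 × log₂(0.0178) = 0.1034
  p(1,0)=154/225: -0.6844 × log₂(0.6844) = 0.3744
  p(1,1)=56/225: -0.2489 × log₂(0.2489) = 0.4994
H(X,Y) = 1.1900 bits
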